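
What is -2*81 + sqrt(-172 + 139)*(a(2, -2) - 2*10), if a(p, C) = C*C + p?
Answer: -162 - 14*I*sqrt(33) ≈ -162.0 - 80.424*I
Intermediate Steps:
a(p, C) = p + C**2 (a(p, C) = C**2 + p = p + C**2)
-2*81 + sqrt(-172 + 139)*(a(2, -2) - 2*10) = -2*81 + sqrt(-172 + 139)*((2 + (-2)**2) - 2*10) = -162 + sqrt(-33)*((2 + 4) - 20) = -162 + (I*sqrt(33))*(6 - 20) = -162 + (I*sqrt(33))*(-14) = -162 - 14*I*sqrt(33)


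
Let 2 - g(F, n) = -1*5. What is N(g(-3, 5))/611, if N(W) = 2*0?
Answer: 0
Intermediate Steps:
g(F, n) = 7 (g(F, n) = 2 - (-1)*5 = 2 - 1*(-5) = 2 + 5 = 7)
N(W) = 0
N(g(-3, 5))/611 = 0/611 = 0*(1/611) = 0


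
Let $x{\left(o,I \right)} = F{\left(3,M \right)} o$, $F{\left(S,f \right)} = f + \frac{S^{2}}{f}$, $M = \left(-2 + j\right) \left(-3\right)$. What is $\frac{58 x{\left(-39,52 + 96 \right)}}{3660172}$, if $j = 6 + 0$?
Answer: $\frac{57681}{7320344} \approx 0.0078795$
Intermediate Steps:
$j = 6$
$M = -12$ ($M = \left(-2 + 6\right) \left(-3\right) = 4 \left(-3\right) = -12$)
$x{\left(o,I \right)} = - \frac{51 o}{4}$ ($x{\left(o,I \right)} = \left(-12 + \frac{3^{2}}{-12}\right) o = \left(-12 + 9 \left(- \frac{1}{12}\right)\right) o = \left(-12 - \frac{3}{4}\right) o = - \frac{51 o}{4}$)
$\frac{58 x{\left(-39,52 + 96 \right)}}{3660172} = \frac{58 \left(\left(- \frac{51}{4}\right) \left(-39\right)\right)}{3660172} = 58 \cdot \frac{1989}{4} \cdot \frac{1}{3660172} = \frac{57681}{2} \cdot \frac{1}{3660172} = \frac{57681}{7320344}$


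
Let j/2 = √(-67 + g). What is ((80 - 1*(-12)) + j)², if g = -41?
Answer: 8032 + 2208*I*√3 ≈ 8032.0 + 3824.4*I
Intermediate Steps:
j = 12*I*√3 (j = 2*√(-67 - 41) = 2*√(-108) = 2*(6*I*√3) = 12*I*√3 ≈ 20.785*I)
((80 - 1*(-12)) + j)² = ((80 - 1*(-12)) + 12*I*√3)² = ((80 + 12) + 12*I*√3)² = (92 + 12*I*√3)²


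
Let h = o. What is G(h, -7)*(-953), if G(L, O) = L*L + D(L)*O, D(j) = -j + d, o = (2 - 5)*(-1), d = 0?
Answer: -28590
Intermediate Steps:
o = 3 (o = -3*(-1) = 3)
h = 3
D(j) = -j (D(j) = -j + 0 = -j)
G(L, O) = L**2 - L*O (G(L, O) = L*L + (-L)*O = L**2 - L*O)
G(h, -7)*(-953) = (3*(3 - 1*(-7)))*(-953) = (3*(3 + 7))*(-953) = (3*10)*(-953) = 30*(-953) = -28590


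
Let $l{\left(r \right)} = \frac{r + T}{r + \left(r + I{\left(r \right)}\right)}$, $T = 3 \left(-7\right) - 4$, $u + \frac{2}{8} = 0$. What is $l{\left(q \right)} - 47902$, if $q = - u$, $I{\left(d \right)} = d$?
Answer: $-47935$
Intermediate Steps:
$u = - \frac{1}{4}$ ($u = - \frac{1}{4} + 0 = - \frac{1}{4} \approx -0.25$)
$T = -25$ ($T = -21 - 4 = -25$)
$q = \frac{1}{4}$ ($q = \left(-1\right) \left(- \frac{1}{4}\right) = \frac{1}{4} \approx 0.25$)
$l{\left(r \right)} = \frac{-25 + r}{3 r}$ ($l{\left(r \right)} = \frac{r - 25}{r + \left(r + r\right)} = \frac{-25 + r}{r + 2 r} = \frac{-25 + r}{3 r}$)
$l{\left(q \right)} - 47902 = \frac{\frac{1}{\frac{1}{4}} \left(-25 + \frac{1}{4}\right)}{3} - 47902 = \frac{1}{3} \cdot 4 \left(- \frac{99}{4}\right) - 47902 = -33 - 47902 = -47935$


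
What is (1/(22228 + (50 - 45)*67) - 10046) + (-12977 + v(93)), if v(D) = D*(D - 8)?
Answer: -341107433/22563 ≈ -15118.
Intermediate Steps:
v(D) = D*(-8 + D)
(1/(22228 + (50 - 45)*67) - 10046) + (-12977 + v(93)) = (1/(22228 + (50 - 45)*67) - 10046) + (-12977 + 93*(-8 + 93)) = (1/(22228 + 5*67) - 10046) + (-12977 + 93*85) = (1/(22228 + 335) - 10046) + (-12977 + 7905) = (1/22563 - 10046) - 5072 = -226667897/22563 - 5072 = -341107433/22563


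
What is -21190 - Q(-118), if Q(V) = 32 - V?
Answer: -21340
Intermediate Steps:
-21190 - Q(-118) = -21190 - (32 - 1*(-118)) = -21190 - (32 + 118) = -21190 - 1*150 = -21190 - 150 = -21340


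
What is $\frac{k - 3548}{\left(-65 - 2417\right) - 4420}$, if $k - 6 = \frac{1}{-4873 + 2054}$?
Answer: $\frac{587347}{1144514} \approx 0.51318$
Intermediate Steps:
$k = \frac{16913}{2819}$ ($k = 6 + \frac{1}{-4873 + 2054} = 6 + \frac{1}{-2819} = 6 - \frac{1}{2819} = \frac{16913}{2819} \approx 5.9996$)
$\frac{k - 3548}{\left(-65 - 2417\right) - 4420} = \frac{\frac{16913}{2819} - 3548}{\left(-65 - 2417\right) - 4420} = - \frac{9984899}{2819 \left(-2482 - 4420\right)} = - \frac{9984899}{2819 \left(-6902\right)} = \left(- \frac{9984899}{2819}\right) \left(- \frac{1}{6902}\right) = \frac{587347}{1144514}$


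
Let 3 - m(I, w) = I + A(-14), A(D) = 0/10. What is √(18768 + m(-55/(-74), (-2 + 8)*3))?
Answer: √102785926/74 ≈ 137.00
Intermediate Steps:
A(D) = 0 (A(D) = 0*(⅒) = 0)
m(I, w) = 3 - I (m(I, w) = 3 - (I + 0) = 3 - I)
√(18768 + m(-55/(-74), (-2 + 8)*3)) = √(18768 + (3 - (-55)/(-74))) = √(18768 + (3 - (-55)*(-1)/74)) = √(18768 + (3 - 1*55/74)) = √(18768 + (3 - 55/74)) = √(18768 + 167/74) = √(1388999/74) = √102785926/74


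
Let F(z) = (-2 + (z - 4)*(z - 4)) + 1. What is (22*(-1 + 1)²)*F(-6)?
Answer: 0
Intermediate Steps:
F(z) = -1 + (-4 + z)² (F(z) = (-2 + (-4 + z)*(-4 + z)) + 1 = (-2 + (-4 + z)²) + 1 = -1 + (-4 + z)²)
(22*(-1 + 1)²)*F(-6) = (22*(-1 + 1)²)*(-1 + (-4 - 6)²) = (22*0²)*(-1 + (-10)²) = (22*0)*(-1 + 100) = 0*99 = 0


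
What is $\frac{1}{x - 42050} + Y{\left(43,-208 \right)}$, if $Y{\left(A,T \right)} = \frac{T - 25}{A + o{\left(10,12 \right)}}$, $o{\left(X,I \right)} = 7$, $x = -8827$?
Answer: $- \frac{11854391}{2543850} \approx -4.66$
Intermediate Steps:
$Y{\left(A,T \right)} = \frac{-25 + T}{7 + A}$ ($Y{\left(A,T \right)} = \frac{T - 25}{A + 7} = \frac{-25 + T}{7 + A}$)
$\frac{1}{x - 42050} + Y{\left(43,-208 \right)} = \frac{1}{-8827 - 42050} + \frac{-25 - 208}{7 + 43} = \frac{1}{-50877} + \frac{1}{50} \left(-233\right) = - \frac{1}{50877} + \frac{1}{50} \left(-233\right) = - \frac{1}{50877} - \frac{233}{50} = - \frac{11854391}{2543850}$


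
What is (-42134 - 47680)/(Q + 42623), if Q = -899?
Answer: -14969/6954 ≈ -2.1526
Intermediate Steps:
(-42134 - 47680)/(Q + 42623) = (-42134 - 47680)/(-899 + 42623) = -89814/41724 = -89814*1/41724 = -14969/6954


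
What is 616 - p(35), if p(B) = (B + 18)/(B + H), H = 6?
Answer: 25203/41 ≈ 614.71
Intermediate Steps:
p(B) = (18 + B)/(6 + B) (p(B) = (B + 18)/(B + 6) = (18 + B)/(6 + B))
616 - p(35) = 616 - (18 + 35)/(6 + 35) = 616 - 53/41 = 25203/41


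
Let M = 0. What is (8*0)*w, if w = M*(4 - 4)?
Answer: 0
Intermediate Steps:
w = 0 (w = 0*(4 - 4) = 0*0 = 0)
(8*0)*w = (8*0)*0 = 0*0 = 0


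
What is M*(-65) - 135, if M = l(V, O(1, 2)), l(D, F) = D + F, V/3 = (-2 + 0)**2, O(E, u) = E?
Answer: -980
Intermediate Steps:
V = 12 (V = 3*(-2 + 0)**2 = 3*(-2)**2 = 3*4 = 12)
M = 13 (M = 12 + 1 = 13)
M*(-65) - 135 = 13*(-65) - 135 = -845 - 135 = -980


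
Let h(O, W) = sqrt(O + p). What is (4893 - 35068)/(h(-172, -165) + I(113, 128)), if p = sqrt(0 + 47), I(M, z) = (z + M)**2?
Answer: -30175/(58081 + I*sqrt(172 - sqrt(47))) ≈ -0.51953 + 0.00011495*I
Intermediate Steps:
I(M, z) = (M + z)**2
p = sqrt(47) ≈ 6.8557
h(O, W) = sqrt(O + sqrt(47))
(4893 - 35068)/(h(-172, -165) + I(113, 128)) = (4893 - 35068)/(sqrt(-172 + sqrt(47)) + (113 + 128)**2) = -30175/(sqrt(-172 + sqrt(47)) + 241**2) = -30175/(sqrt(-172 + sqrt(47)) + 58081) = -30175/(58081 + sqrt(-172 + sqrt(47)))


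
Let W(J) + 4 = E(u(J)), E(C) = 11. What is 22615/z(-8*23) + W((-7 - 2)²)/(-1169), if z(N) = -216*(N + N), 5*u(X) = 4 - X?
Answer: 3697217/13274496 ≈ 0.27852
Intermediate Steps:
u(X) = ⅘ - X/5 (u(X) = (4 - X)/5 = ⅘ - X/5)
W(J) = 7 (W(J) = -4 + 11 = 7)
z(N) = -432*N
22615/z(-8*23) + W((-7 - 2)²)/(-1169) = 22615/((-(-3456)*23)) + 7/(-1169) = 22615/((-432*(-184))) + 7*(-1/1169) = 22615/79488 - 1/167 = 3697217/13274496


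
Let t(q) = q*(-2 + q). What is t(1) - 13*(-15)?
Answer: 194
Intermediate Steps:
t(1) - 13*(-15) = 1*(-2 + 1) - 13*(-15) = 1*(-1) + 195 = -1 + 195 = 194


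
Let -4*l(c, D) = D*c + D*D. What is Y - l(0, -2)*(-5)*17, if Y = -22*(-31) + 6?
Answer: 603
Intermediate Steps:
l(c, D) = -D**2/4 - D*c/4 (l(c, D) = -(D*c + D*D)/4 = -(D*c + D**2)/4 = -(D**2 + D*c)/4 = -D**2/4 - D*c/4)
Y = 688 (Y = 682 + 6 = 688)
Y - l(0, -2)*(-5)*17 = 688 - -1/4*(-2)*(-2 + 0)*(-5)*17 = 688 - -1/4*(-2)*(-2)*(-5)*17 = 688 - (-1*(-5))*17 = 688 - 5*17 = 688 - 1*85 = 688 - 85 = 603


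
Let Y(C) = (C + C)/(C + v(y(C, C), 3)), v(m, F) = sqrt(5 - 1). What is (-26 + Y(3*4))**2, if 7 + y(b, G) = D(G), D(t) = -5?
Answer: 28900/49 ≈ 589.80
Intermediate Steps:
y(b, G) = -12 (y(b, G) = -7 - 5 = -12)
v(m, F) = 2 (v(m, F) = sqrt(4) = 2)
Y(C) = 2*C/(2 + C) (Y(C) = (C + C)/(C + 2) = (2*C)/(2 + C) = 2*C/(2 + C))
(-26 + Y(3*4))**2 = (-26 + 2*(3*4)/(2 + 3*4))**2 = (-26 + 2*12/(2 + 12))**2 = (-26 + 2*12/14)**2 = (-26 + 2*12*(1/14))**2 = (-26 + 12/7)**2 = (-170/7)**2 = 28900/49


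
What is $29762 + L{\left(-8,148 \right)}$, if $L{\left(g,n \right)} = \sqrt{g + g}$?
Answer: $29762 + 4 i \approx 29762.0 + 4.0 i$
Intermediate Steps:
$L{\left(g,n \right)} = \sqrt{2} \sqrt{g}$ ($L{\left(g,n \right)} = \sqrt{2 g} = \sqrt{2} \sqrt{g}$)
$29762 + L{\left(-8,148 \right)} = 29762 + \sqrt{2} \sqrt{-8} = 29762 + \sqrt{2} \cdot 2 i \sqrt{2} = 29762 + 4 i$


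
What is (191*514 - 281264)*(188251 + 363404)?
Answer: -101002513950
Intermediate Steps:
(191*514 - 281264)*(188251 + 363404) = (98174 - 281264)*551655 = -183090*551655 = -101002513950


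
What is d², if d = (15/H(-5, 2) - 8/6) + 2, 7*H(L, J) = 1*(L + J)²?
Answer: 1369/9 ≈ 152.11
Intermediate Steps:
H(L, J) = (J + L)²/7 (H(L, J) = (1*(L + J)²)/7 = (1*(J + L)²)/7 = (J + L)²/7)
d = 37/3 (d = (15/(((2 - 5)²/7)) - 8/6) + 2 = (15/(((⅐)*(-3)²)) - 8*⅙) + 2 = (15/(((⅐)*9)) - 4/3) + 2 = (15/(9/7) - 4/3) + 2 = (15*(7/9) - 4/3) + 2 = (35/3 - 4/3) + 2 = 31/3 + 2 = 37/3 ≈ 12.333)
d² = (37/3)² = 1369/9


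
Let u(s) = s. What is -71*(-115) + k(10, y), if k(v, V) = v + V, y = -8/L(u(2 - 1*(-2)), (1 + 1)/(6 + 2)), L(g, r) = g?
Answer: 8173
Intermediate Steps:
y = -2 (y = -8/(2 - 1*(-2)) = -8/(2 + 2) = -8/4 = -8*¼ = -2)
k(v, V) = V + v
-71*(-115) + k(10, y) = -71*(-115) + (-2 + 10) = 8165 + 8 = 8173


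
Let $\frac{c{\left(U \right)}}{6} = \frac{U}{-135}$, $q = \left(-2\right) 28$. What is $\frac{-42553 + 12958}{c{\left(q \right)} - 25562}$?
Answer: $\frac{1331775}{1150178} \approx 1.1579$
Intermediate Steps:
$q = -56$
$c{\left(U \right)} = - \frac{2 U}{45}$ ($c{\left(U \right)} = 6 \frac{U}{-135} = 6 U \left(- \frac{1}{135}\right) = 6 \left(- \frac{U}{135}\right) = - \frac{2 U}{45}$)
$\frac{-42553 + 12958}{c{\left(q \right)} - 25562} = \frac{-42553 + 12958}{\left(- \frac{2}{45}\right) \left(-56\right) - 25562} = - \frac{29595}{\frac{112}{45} - 25562} = - \frac{29595}{- \frac{1150178}{45}} = \left(-29595\right) \left(- \frac{45}{1150178}\right) = \frac{1331775}{1150178}$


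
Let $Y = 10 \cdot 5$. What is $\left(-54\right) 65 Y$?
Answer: $-175500$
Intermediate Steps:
$Y = 50$
$\left(-54\right) 65 Y = \left(-54\right) 65 \cdot 50 = \left(-3510\right) 50 = -175500$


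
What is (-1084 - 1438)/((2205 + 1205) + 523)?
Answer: -2522/3933 ≈ -0.64124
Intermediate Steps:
(-1084 - 1438)/((2205 + 1205) + 523) = -2522/(3410 + 523) = -2522/3933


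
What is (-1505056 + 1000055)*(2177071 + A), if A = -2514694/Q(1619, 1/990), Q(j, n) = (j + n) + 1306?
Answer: -3182398120787783261/2895751 ≈ -1.0990e+12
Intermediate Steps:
Q(j, n) = 1306 + j + n
A = -2489547060/2895751 (A = -2514694/(1306 + 1619 + 1/990) = -2514694/2895751/990 = -2514694*990/2895751 = -2489547060/2895751 ≈ -859.72)
(-1505056 + 1000055)*(2177071 + A) = (-1505056 + 1000055)*(2177071 - 2489547060/2895751) = -505001*6301765978261/2895751 = -3182398120787783261/2895751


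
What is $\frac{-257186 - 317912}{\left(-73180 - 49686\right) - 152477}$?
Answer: $\frac{575098}{275343} \approx 2.0887$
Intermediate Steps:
$\frac{-257186 - 317912}{\left(-73180 - 49686\right) - 152477} = - \frac{575098}{-122866 - 152477} = - \frac{575098}{-275343} = \left(-575098\right) \left(- \frac{1}{275343}\right) = \frac{575098}{275343}$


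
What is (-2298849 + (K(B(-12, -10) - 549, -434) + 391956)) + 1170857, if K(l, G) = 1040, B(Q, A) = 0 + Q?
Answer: -734996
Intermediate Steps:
B(Q, A) = Q
(-2298849 + (K(B(-12, -10) - 549, -434) + 391956)) + 1170857 = (-2298849 + (1040 + 391956)) + 1170857 = (-2298849 + 392996) + 1170857 = -1905853 + 1170857 = -734996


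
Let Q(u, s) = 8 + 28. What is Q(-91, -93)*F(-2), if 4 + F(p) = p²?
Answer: 0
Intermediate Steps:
Q(u, s) = 36
F(p) = -4 + p²
Q(-91, -93)*F(-2) = 36*(-4 + (-2)²) = 36*(-4 + 4) = 36*0 = 0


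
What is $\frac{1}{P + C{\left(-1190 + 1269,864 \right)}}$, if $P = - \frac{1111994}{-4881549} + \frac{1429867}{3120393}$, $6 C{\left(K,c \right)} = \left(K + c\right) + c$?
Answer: $\frac{10154900885838}{3065284199529961} \approx 0.0033129$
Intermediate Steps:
$C{\left(K,c \right)} = \frac{c}{3} + \frac{K}{6}$ ($C{\left(K,c \right)} = \frac{\left(K + c\right) + c}{6} = \frac{K + 2 c}{6} = \frac{c}{3} + \frac{K}{6}$)
$P = \frac{1161091568625}{1692483480973}$ ($P = \left(-1111994\right) \left(- \frac{1}{4881549}\right) + 1429867 \cdot \frac{1}{3120393} = \frac{1111994}{4881549} + \frac{1429867}{3120393} = \frac{1161091568625}{1692483480973} \approx 0.68603$)
$\frac{1}{P + C{\left(-1190 + 1269,864 \right)}} = \frac{1}{\frac{1161091568625}{1692483480973} + \left(\frac{1}{3} \cdot 864 + \frac{-1190 + 1269}{6}\right)} = \frac{1}{\frac{1161091568625}{1692483480973} + \left(288 + \frac{1}{6} \cdot 79\right)} = \frac{1}{\frac{1161091568625}{1692483480973} + \left(288 + \frac{79}{6}\right)} = \frac{1}{\frac{1161091568625}{1692483480973} + \frac{1807}{6}} = \frac{1}{\frac{3065284199529961}{10154900885838}} = \frac{10154900885838}{3065284199529961}$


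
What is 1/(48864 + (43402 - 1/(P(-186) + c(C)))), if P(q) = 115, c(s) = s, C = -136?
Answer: 21/1937587 ≈ 1.0838e-5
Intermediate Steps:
1/(48864 + (43402 - 1/(P(-186) + c(C)))) = 1/(48864 + (43402 - 1/(115 - 136))) = 1/(48864 + (43402 - 1/(-21))) = 1/(48864 + (43402 - 1*(-1/21))) = 1/(48864 + (43402 + 1/21)) = 1/(48864 + 911443/21) = 1/(1937587/21) = 21/1937587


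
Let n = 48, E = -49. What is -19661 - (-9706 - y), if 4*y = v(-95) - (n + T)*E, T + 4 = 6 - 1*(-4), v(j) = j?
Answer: -37269/4 ≈ -9317.3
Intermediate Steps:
T = 6 (T = -4 + (6 - 1*(-4)) = -4 + (6 + 4) = -4 + 10 = 6)
y = 2551/4 (y = (-95 - (48 + 6)*(-49))/4 = (-95 - 54*(-49))/4 = (-95 - 1*(-2646))/4 = (-95 + 2646)/4 = (¼)*2551 = 2551/4 ≈ 637.75)
-19661 - (-9706 - y) = -19661 - (-9706 - 1*2551/4) = -19661 - (-9706 - 2551/4) = -19661 - 1*(-41375/4) = -19661 + 41375/4 = -37269/4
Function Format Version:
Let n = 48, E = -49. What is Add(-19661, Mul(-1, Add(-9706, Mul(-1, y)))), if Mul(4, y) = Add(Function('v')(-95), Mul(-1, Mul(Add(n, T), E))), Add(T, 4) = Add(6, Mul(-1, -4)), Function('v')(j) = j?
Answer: Rational(-37269, 4) ≈ -9317.3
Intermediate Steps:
T = 6 (T = Add(-4, Add(6, Mul(-1, -4))) = Add(-4, Add(6, 4)) = Add(-4, 10) = 6)
y = Rational(2551, 4) (y = Mul(Rational(1, 4), Add(-95, Mul(-1, Mul(Add(48, 6), -49)))) = Mul(Rational(1, 4), Add(-95, Mul(-1, Mul(54, -49)))) = Mul(Rational(1, 4), Add(-95, Mul(-1, -2646))) = Mul(Rational(1, 4), Add(-95, 2646)) = Mul(Rational(1, 4), 2551) = Rational(2551, 4) ≈ 637.75)
Add(-19661, Mul(-1, Add(-9706, Mul(-1, y)))) = Add(-19661, Mul(-1, Add(-9706, Mul(-1, Rational(2551, 4))))) = Add(-19661, Mul(-1, Add(-9706, Rational(-2551, 4)))) = Add(-19661, Mul(-1, Rational(-41375, 4))) = Add(-19661, Rational(41375, 4)) = Rational(-37269, 4)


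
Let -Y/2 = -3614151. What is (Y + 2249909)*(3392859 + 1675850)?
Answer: 48042293399599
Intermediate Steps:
Y = 7228302 (Y = -2*(-3614151) = 7228302)
(Y + 2249909)*(3392859 + 1675850) = (7228302 + 2249909)*(3392859 + 1675850) = 9478211*5068709 = 48042293399599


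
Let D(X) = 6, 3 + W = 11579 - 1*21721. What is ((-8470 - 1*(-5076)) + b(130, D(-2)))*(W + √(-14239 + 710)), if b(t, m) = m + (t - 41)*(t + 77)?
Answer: -152530075 + 15035*I*√13529 ≈ -1.5253e+8 + 1.7488e+6*I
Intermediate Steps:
W = -10145 (W = -3 + (11579 - 1*21721) = -3 + (11579 - 21721) = -3 - 10142 = -10145)
b(t, m) = m + (-41 + t)*(77 + t)
((-8470 - 1*(-5076)) + b(130, D(-2)))*(W + √(-14239 + 710)) = ((-8470 - 1*(-5076)) + (-3157 + 6 + 130² + 36*130))*(-10145 + √(-14239 + 710)) = ((-8470 + 5076) + (-3157 + 6 + 16900 + 4680))*(-10145 + √(-13529)) = (-3394 + 18429)*(-10145 + I*√13529) = 15035*(-10145 + I*√13529) = -152530075 + 15035*I*√13529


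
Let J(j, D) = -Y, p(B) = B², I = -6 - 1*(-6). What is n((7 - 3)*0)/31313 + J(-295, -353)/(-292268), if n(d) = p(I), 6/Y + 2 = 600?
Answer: 3/87388132 ≈ 3.4330e-8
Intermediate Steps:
Y = 3/299 (Y = 6/(-2 + 600) = 6/598 = 6*(1/598) = 3/299 ≈ 0.010033)
I = 0 (I = -6 + 6 = 0)
n(d) = 0 (n(d) = 0² = 0)
J(j, D) = -3/299 (J(j, D) = -1*3/299 = -3/299)
n((7 - 3)*0)/31313 + J(-295, -353)/(-292268) = 0/31313 - 3/299/(-292268) = 0*(1/31313) - 3/299*(-1/292268) = 0 + 3/87388132 = 3/87388132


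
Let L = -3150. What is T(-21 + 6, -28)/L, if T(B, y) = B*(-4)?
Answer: -2/105 ≈ -0.019048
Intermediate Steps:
T(B, y) = -4*B
T(-21 + 6, -28)/L = -4*(-21 + 6)/(-3150) = -4*(-15)*(-1/3150) = 60*(-1/3150) = -2/105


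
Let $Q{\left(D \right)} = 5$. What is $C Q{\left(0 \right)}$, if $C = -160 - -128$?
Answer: $-160$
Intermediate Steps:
$C = -32$ ($C = -160 + 128 = -32$)
$C Q{\left(0 \right)} = \left(-32\right) 5 = -160$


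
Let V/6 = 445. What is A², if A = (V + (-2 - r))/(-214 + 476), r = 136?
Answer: 1602756/17161 ≈ 93.395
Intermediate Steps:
V = 2670 (V = 6*445 = 2670)
A = 1266/131 (A = (2670 + (-2 - 1*136))/(-214 + 476) = (2670 + (-2 - 136))/262 = (2670 - 138)*(1/262) = 2532*(1/262) = 1266/131 ≈ 9.6641)
A² = (1266/131)² = 1602756/17161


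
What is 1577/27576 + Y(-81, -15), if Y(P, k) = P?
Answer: -2232079/27576 ≈ -80.943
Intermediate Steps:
1577/27576 + Y(-81, -15) = 1577/27576 - 81 = -2232079/27576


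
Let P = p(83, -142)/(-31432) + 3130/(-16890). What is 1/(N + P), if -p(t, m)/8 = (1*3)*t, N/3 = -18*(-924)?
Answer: 6636081/331113088360 ≈ 2.0042e-5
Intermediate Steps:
N = 49896 (N = 3*(-18*(-924)) = 3*16632 = 49896)
p(t, m) = -24*t (p(t, m) = -8*1*3*t = -24*t)
P = -809216/6636081 (P = -24*83/(-31432) + 3130/(-16890) = -1992*(-1/31432) + 3130*(-1/16890) = 249/3929 - 313/1689 = -809216/6636081 ≈ -0.12194)
1/(N + P) = 1/(49896 - 809216/6636081) = 1/(331113088360/6636081) = 6636081/331113088360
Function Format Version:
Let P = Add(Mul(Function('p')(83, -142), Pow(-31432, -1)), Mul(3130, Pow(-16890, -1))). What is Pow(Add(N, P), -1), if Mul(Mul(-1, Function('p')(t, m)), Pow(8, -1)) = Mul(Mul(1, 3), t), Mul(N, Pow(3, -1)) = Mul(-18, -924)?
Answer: Rational(6636081, 331113088360) ≈ 2.0042e-5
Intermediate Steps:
N = 49896 (N = Mul(3, Mul(-18, -924)) = Mul(3, 16632) = 49896)
Function('p')(t, m) = Mul(-24, t) (Function('p')(t, m) = Mul(-8, Mul(Mul(1, 3), t)) = Mul(-8, Mul(3, t)) = Mul(-24, t))
P = Rational(-809216, 6636081) (P = Add(Mul(Mul(-24, 83), Pow(-31432, -1)), Mul(3130, Pow(-16890, -1))) = Add(Mul(-1992, Rational(-1, 31432)), Mul(3130, Rational(-1, 16890))) = Add(Rational(249, 3929), Rational(-313, 1689)) = Rational(-809216, 6636081) ≈ -0.12194)
Pow(Add(N, P), -1) = Pow(Add(49896, Rational(-809216, 6636081)), -1) = Pow(Rational(331113088360, 6636081), -1) = Rational(6636081, 331113088360)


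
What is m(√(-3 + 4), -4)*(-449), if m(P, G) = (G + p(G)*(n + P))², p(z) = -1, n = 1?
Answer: -16164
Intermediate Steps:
m(P, G) = (-1 + G - P)² (m(P, G) = (G - (1 + P))² = (G + (-1 - P))² = (-1 + G - P)²)
m(√(-3 + 4), -4)*(-449) = (-1 - 4 - √(-3 + 4))²*(-449) = (-1 - 4 - √1)²*(-449) = (-1 - 4 - 1*1)²*(-449) = (-1 - 4 - 1)²*(-449) = (-6)²*(-449) = 36*(-449) = -16164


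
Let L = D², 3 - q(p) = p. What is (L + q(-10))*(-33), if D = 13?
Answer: -6006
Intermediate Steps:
q(p) = 3 - p
L = 169 (L = 13² = 169)
(L + q(-10))*(-33) = (169 + (3 - 1*(-10)))*(-33) = (169 + (3 + 10))*(-33) = (169 + 13)*(-33) = 182*(-33) = -6006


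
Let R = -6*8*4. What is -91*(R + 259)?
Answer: -6097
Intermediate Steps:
R = -192 (R = -48*4 = -192)
-91*(R + 259) = -91*(-192 + 259) = -91*67 = -6097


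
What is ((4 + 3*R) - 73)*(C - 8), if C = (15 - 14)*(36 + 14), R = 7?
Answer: -2016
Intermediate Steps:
C = 50 (C = 1*50 = 50)
((4 + 3*R) - 73)*(C - 8) = ((4 + 3*7) - 73)*(50 - 8) = ((4 + 21) - 73)*42 = (25 - 73)*42 = -48*42 = -2016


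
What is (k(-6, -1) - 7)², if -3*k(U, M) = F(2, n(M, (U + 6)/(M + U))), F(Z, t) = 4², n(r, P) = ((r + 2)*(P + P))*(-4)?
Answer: 1369/9 ≈ 152.11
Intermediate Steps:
n(r, P) = -8*P*(2 + r) (n(r, P) = ((2 + r)*(2*P))*(-4) = (2*P*(2 + r))*(-4) = -8*P*(2 + r))
F(Z, t) = 16
k(U, M) = -16/3 (k(U, M) = -⅓*16 = -16/3)
(k(-6, -1) - 7)² = (-16/3 - 7)² = (-37/3)² = 1369/9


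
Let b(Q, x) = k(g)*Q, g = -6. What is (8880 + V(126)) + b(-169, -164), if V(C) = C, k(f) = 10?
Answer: 7316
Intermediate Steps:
b(Q, x) = 10*Q
(8880 + V(126)) + b(-169, -164) = (8880 + 126) + 10*(-169) = 9006 - 1690 = 7316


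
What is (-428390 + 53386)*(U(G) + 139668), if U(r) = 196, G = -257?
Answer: -52449559456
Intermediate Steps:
(-428390 + 53386)*(U(G) + 139668) = (-428390 + 53386)*(196 + 139668) = -375004*139864 = -52449559456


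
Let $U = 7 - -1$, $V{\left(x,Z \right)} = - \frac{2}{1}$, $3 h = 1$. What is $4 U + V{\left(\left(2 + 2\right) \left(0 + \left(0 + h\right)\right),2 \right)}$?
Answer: $30$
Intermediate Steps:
$h = \frac{1}{3}$ ($h = \frac{1}{3} \cdot 1 = \frac{1}{3} \approx 0.33333$)
$V{\left(x,Z \right)} = -2$ ($V{\left(x,Z \right)} = \left(-2\right) 1 = -2$)
$U = 8$ ($U = 7 + 1 = 8$)
$4 U + V{\left(\left(2 + 2\right) \left(0 + \left(0 + h\right)\right),2 \right)} = 4 \cdot 8 - 2 = 32 - 2 = 30$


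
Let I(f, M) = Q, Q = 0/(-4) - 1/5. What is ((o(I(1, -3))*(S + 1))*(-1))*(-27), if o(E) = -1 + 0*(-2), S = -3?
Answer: 54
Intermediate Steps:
Q = -⅕ (Q = 0*(-¼) - 1*⅕ = 0 - ⅕ = -⅕ ≈ -0.20000)
I(f, M) = -⅕
o(E) = -1 (o(E) = -1 + 0 = -1)
((o(I(1, -3))*(S + 1))*(-1))*(-27) = (-(-3 + 1)*(-1))*(-27) = (-1*(-2)*(-1))*(-27) = (2*(-1))*(-27) = -2*(-27) = 54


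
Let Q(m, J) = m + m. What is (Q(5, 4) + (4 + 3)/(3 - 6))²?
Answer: 529/9 ≈ 58.778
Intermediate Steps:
Q(m, J) = 2*m
(Q(5, 4) + (4 + 3)/(3 - 6))² = (2*5 + (4 + 3)/(3 - 6))² = (10 + 7/(-3))² = (10 + 7*(-⅓))² = (10 - 7/3)² = (23/3)² = 529/9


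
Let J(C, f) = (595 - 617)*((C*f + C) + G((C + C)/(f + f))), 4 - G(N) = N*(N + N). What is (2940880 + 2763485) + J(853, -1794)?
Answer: 31662752058134/804609 ≈ 3.9352e+7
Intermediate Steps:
G(N) = 4 - 2*N**2 (G(N) = 4 - N*(N + N) = 4 - N*2*N = 4 - 2*N**2)
J(C, f) = -88 - 22*C - 22*C*f + 44*C**2/f**2 (J(C, f) = (595 - 617)*((C*f + C) + (4 - 2*(C + C)**2/(f + f)**2)) = -22*((C + C*f) + (4 - 2*C**2/f**2)) = -22*(4 + C + C*f - 2*C**2/f**2) = -88 - 22*C - 22*C*f + 44*C**2/f**2)
(2940880 + 2763485) + J(853, -1794) = (2940880 + 2763485) + (-88 - 22*853 - 22*853*(-1794) + 44*853**2/(-1794)**2) = 5704365 + (-88 - 18766 + 33666204 + 44*727609*(1/3218436)) = 5704365 + (-88 - 18766 + 33666204 + 8003699/804609) = 5704365 + 27072968639849/804609 = 31662752058134/804609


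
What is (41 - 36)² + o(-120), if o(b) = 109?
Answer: 134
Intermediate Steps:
(41 - 36)² + o(-120) = (41 - 36)² + 109 = 5² + 109 = 25 + 109 = 134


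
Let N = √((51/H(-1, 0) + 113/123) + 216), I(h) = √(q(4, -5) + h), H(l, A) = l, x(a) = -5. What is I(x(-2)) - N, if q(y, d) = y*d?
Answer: 5*I - 2*√627546/123 ≈ -12.881 + 5.0*I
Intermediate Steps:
q(y, d) = d*y
I(h) = √(-20 + h) (I(h) = √(-5*4 + h) = √(-20 + h))
N = 2*√627546/123 (N = √((51/(-1) + 113/123) + 216) = √((51*(-1) + 113*(1/123)) + 216) = √((-51 + 113/123) + 216) = √(-6160/123 + 216) = √(20408/123) = 2*√627546/123 ≈ 12.881)
I(x(-2)) - N = √(-20 - 5) - 2*√627546/123 = √(-25) - 2*√627546/123 = 5*I - 2*√627546/123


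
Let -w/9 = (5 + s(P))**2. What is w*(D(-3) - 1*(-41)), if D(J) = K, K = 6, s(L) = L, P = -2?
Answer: -3807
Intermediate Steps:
D(J) = 6
w = -81 (w = -9*(5 - 2)**2 = -9*3**2 = -9*9 = -81)
w*(D(-3) - 1*(-41)) = -81*(6 - 1*(-41)) = -81*(6 + 41) = -81*47 = -3807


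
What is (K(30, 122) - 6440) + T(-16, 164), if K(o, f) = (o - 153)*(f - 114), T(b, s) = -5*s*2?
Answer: -9064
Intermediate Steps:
T(b, s) = -10*s
K(o, f) = (-153 + o)*(-114 + f)
(K(30, 122) - 6440) + T(-16, 164) = ((17442 - 153*122 - 114*30 + 122*30) - 6440) - 10*164 = ((17442 - 18666 - 3420 + 3660) - 6440) - 1640 = (-984 - 6440) - 1640 = -7424 - 1640 = -9064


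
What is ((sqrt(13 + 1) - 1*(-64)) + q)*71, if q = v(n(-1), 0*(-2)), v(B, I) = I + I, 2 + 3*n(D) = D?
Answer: 4544 + 71*sqrt(14) ≈ 4809.7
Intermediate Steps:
n(D) = -2/3 + D/3
v(B, I) = 2*I
q = 0 (q = 2*(0*(-2)) = 2*0 = 0)
((sqrt(13 + 1) - 1*(-64)) + q)*71 = ((sqrt(13 + 1) - 1*(-64)) + 0)*71 = ((sqrt(14) + 64) + 0)*71 = ((64 + sqrt(14)) + 0)*71 = (64 + sqrt(14))*71 = 4544 + 71*sqrt(14)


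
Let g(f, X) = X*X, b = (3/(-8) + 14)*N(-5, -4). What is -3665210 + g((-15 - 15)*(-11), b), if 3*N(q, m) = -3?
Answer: -234561559/64 ≈ -3.6650e+6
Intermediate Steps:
N(q, m) = -1 (N(q, m) = (1/3)*(-3) = -1)
b = -109/8 (b = (3/(-8) + 14)*(-1) = (3*(-1/8) + 14)*(-1) = (-3/8 + 14)*(-1) = (109/8)*(-1) = -109/8 ≈ -13.625)
g(f, X) = X**2
-3665210 + g((-15 - 15)*(-11), b) = -3665210 + (-109/8)**2 = -3665210 + 11881/64 = -234561559/64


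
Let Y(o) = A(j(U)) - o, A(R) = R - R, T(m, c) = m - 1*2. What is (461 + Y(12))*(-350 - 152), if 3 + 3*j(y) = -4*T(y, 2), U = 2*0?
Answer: -225398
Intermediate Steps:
T(m, c) = -2 + m (T(m, c) = m - 2 = -2 + m)
U = 0
j(y) = 5/3 - 4*y/3 (j(y) = -1 + (-4*(-2 + y))/3 = -1 + (8 - 4*y)/3 = -1 + (8/3 - 4*y/3) = 5/3 - 4*y/3)
A(R) = 0
Y(o) = -o (Y(o) = 0 - o = -o)
(461 + Y(12))*(-350 - 152) = (461 - 1*12)*(-350 - 152) = (461 - 12)*(-502) = 449*(-502) = -225398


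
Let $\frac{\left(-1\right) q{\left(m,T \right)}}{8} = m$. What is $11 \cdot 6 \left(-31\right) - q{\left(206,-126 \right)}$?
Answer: $-398$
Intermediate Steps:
$q{\left(m,T \right)} = - 8 m$
$11 \cdot 6 \left(-31\right) - q{\left(206,-126 \right)} = 11 \cdot 6 \left(-31\right) - \left(-8\right) 206 = 66 \left(-31\right) - -1648 = -2046 + 1648 = -398$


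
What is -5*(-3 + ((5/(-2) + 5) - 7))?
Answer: 75/2 ≈ 37.500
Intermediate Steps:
-5*(-3 + ((5/(-2) + 5) - 7)) = -5*(-3 + ((5*(-½) + 5) - 7)) = -5*(-3 + ((-5/2 + 5) - 7)) = -5*(-3 + (5/2 - 7)) = -5*(-3 - 9/2) = -5*(-15/2) = 75/2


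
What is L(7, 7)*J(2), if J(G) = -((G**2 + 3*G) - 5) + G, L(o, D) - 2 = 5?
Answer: -21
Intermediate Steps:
L(o, D) = 7 (L(o, D) = 2 + 5 = 7)
J(G) = 5 - G**2 - 2*G (J(G) = -(-5 + G**2 + 3*G) + G = (5 - G**2 - 3*G) + G = 5 - G**2 - 2*G)
L(7, 7)*J(2) = 7*(5 - 1*2**2 - 2*2) = 7*(5 - 1*4 - 4) = 7*(5 - 4 - 4) = 7*(-3) = -21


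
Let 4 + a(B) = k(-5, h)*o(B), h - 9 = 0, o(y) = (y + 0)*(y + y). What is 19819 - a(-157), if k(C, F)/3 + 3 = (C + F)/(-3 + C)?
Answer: 537452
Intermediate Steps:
o(y) = 2*y² (o(y) = y*(2*y) = 2*y²)
h = 9 (h = 9 + 0 = 9)
k(C, F) = -9 + 3*(C + F)/(-3 + C) (k(C, F) = -9 + 3*((C + F)/(-3 + C)) = -9 + 3*(C + F)/(-3 + C))
a(B) = -4 - 21*B² (a(B) = -4 + (3*(9 + 9 - 2*(-5))/(-3 - 5))*(2*B²) = -4 + (3*(9 + 9 + 10)/(-8))*(2*B²) = -4 + (3*(-⅛)*28)*(2*B²) = -4 - 21*B²)
19819 - a(-157) = 19819 - (-4 - 21*(-157)²) = 19819 - (-4 - 21*24649) = 19819 - (-4 - 517629) = 19819 - 1*(-517633) = 19819 + 517633 = 537452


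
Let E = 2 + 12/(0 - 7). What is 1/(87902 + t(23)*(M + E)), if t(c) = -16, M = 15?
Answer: 7/613602 ≈ 1.1408e-5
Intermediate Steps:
E = 2/7 (E = 2 + 12/(-7) = 2 - ⅐*12 = 2 - 12/7 = 2/7 ≈ 0.28571)
1/(87902 + t(23)*(M + E)) = 1/(87902 - 16*(15 + 2/7)) = 1/(87902 - 16*107/7) = 1/(87902 - 1712/7) = 1/(613602/7) = 7/613602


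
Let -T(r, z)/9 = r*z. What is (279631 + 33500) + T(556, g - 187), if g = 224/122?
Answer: 75621171/61 ≈ 1.2397e+6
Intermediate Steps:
g = 112/61 (g = 224*(1/122) = 112/61 ≈ 1.8361)
T(r, z) = -9*r*z
(279631 + 33500) + T(556, g - 187) = (279631 + 33500) - 9*556*(112/61 - 187) = 313131 - 9*556*(-11295/61) = 313131 + 56520180/61 = 75621171/61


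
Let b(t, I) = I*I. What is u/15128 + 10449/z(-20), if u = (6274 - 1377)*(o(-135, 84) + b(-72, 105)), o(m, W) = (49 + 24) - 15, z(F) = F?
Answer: 231849137/75640 ≈ 3065.2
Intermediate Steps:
b(t, I) = I²
o(m, W) = 58 (o(m, W) = 73 - 15 = 58)
u = 54273451 (u = (6274 - 1377)*(58 + 105²) = 4897*(58 + 11025) = 4897*11083 = 54273451)
u/15128 + 10449/z(-20) = 54273451/15128 + 10449/(-20) = 54273451*(1/15128) + 10449*(-1/20) = 54273451/15128 - 10449/20 = 231849137/75640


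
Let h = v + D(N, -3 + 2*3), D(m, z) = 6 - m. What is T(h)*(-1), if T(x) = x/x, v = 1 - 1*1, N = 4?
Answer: -1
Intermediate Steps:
v = 0 (v = 1 - 1 = 0)
h = 2 (h = 0 + (6 - 1*4) = 0 + (6 - 4) = 0 + 2 = 2)
T(x) = 1
T(h)*(-1) = 1*(-1) = -1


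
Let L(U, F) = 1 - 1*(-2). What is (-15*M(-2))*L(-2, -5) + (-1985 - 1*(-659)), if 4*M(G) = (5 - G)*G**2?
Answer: -1641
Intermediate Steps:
L(U, F) = 3 (L(U, F) = 1 + 2 = 3)
M(G) = G**2*(5 - G)/4 (M(G) = ((5 - G)*G**2)/4 = (G**2*(5 - G))/4 = G**2*(5 - G)/4)
(-15*M(-2))*L(-2, -5) + (-1985 - 1*(-659)) = -15*(-2)**2*(5 - 1*(-2))/4*3 + (-1985 - 1*(-659)) = -15*4*(5 + 2)/4*3 + (-1985 + 659) = -15*4*7/4*3 - 1326 = -15*7*3 - 1326 = -105*3 - 1326 = -315 - 1326 = -1641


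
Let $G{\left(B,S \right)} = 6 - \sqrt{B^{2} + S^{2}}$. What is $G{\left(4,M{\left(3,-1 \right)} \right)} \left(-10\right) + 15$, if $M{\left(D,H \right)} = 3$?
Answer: $5$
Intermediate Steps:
$G{\left(4,M{\left(3,-1 \right)} \right)} \left(-10\right) + 15 = \left(6 - \sqrt{4^{2} + 3^{2}}\right) \left(-10\right) + 15 = \left(6 - \sqrt{16 + 9}\right) \left(-10\right) + 15 = \left(6 - \sqrt{25}\right) \left(-10\right) + 15 = \left(6 - 5\right) \left(-10\right) + 15 = 1 \left(-10\right) + 15 = -10 + 15 = 5$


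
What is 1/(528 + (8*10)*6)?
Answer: 1/1008 ≈ 0.00099206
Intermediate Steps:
1/(528 + (8*10)*6) = 1/(528 + 80*6) = 1/(528 + 480) = 1/1008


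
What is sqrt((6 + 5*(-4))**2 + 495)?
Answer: sqrt(691) ≈ 26.287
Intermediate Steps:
sqrt((6 + 5*(-4))**2 + 495) = sqrt((6 - 20)**2 + 495) = sqrt((-14)**2 + 495) = sqrt(196 + 495) = sqrt(691)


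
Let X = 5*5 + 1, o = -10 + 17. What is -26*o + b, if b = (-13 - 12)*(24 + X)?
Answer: -1432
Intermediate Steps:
o = 7
X = 26 (X = 25 + 1 = 26)
b = -1250 (b = (-13 - 12)*(24 + 26) = -25*50 = -1250)
-26*o + b = -26*7 - 1250 = -182 - 1250 = -1432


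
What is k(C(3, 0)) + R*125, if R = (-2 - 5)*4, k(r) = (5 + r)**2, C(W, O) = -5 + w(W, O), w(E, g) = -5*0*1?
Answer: -3500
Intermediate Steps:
w(E, g) = 0 (w(E, g) = 0*1 = 0)
C(W, O) = -5 (C(W, O) = -5 + 0 = -5)
R = -28 (R = -7*4 = -28)
k(C(3, 0)) + R*125 = (5 - 5)**2 - 28*125 = 0**2 - 3500 = 0 - 3500 = -3500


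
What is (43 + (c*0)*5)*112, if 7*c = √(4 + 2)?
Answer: 4816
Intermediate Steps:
c = √6/7 (c = √(4 + 2)/7 = √6/7 ≈ 0.34993)
(43 + (c*0)*5)*112 = (43 + ((√6/7)*0)*5)*112 = (43 + 0*5)*112 = (43 + 0)*112 = 43*112 = 4816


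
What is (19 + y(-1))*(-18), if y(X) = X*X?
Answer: -360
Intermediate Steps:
y(X) = X²
(19 + y(-1))*(-18) = (19 + (-1)²)*(-18) = (19 + 1)*(-18) = 20*(-18) = -360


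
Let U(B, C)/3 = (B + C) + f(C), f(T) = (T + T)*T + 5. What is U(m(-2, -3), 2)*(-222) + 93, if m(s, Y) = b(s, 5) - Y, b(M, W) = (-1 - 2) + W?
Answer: -13227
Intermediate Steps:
f(T) = 5 + 2*T² (f(T) = (2*T)*T + 5 = 2*T² + 5 = 5 + 2*T²)
b(M, W) = -3 + W
m(s, Y) = 2 - Y (m(s, Y) = (-3 + 5) - Y = 2 - Y)
U(B, C) = 15 + 3*B + 3*C + 6*C² (U(B, C) = 3*((B + C) + (5 + 2*C²)) = 3*(5 + B + C + 2*C²) = 15 + 3*B + 3*C + 6*C²)
U(m(-2, -3), 2)*(-222) + 93 = (15 + 3*(2 - 1*(-3)) + 3*2 + 6*2²)*(-222) + 93 = (15 + 3*(2 + 3) + 6 + 6*4)*(-222) + 93 = (15 + 3*5 + 6 + 24)*(-222) + 93 = (15 + 15 + 6 + 24)*(-222) + 93 = 60*(-222) + 93 = -13320 + 93 = -13227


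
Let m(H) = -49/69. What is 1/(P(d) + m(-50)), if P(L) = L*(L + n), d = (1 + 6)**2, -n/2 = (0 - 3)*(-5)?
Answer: 69/64190 ≈ 0.0010749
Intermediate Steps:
n = -30 (n = -2*(0 - 3)*(-5) = -(-6)*(-5) = -2*15 = -30)
m(H) = -49/69 (m(H) = -49*1/69 = -49/69)
d = 49 (d = 7**2 = 49)
P(L) = L*(-30 + L) (P(L) = L*(L - 30) = L*(-30 + L))
1/(P(d) + m(-50)) = 1/(49*(-30 + 49) - 49/69) = 1/(49*19 - 49/69) = 1/(931 - 49/69) = 1/(64190/69) = 69/64190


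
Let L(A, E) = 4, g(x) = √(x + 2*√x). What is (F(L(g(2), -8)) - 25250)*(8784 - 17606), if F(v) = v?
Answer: 222720212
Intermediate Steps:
(F(L(g(2), -8)) - 25250)*(8784 - 17606) = (4 - 25250)*(8784 - 17606) = -25246*(-8822) = 222720212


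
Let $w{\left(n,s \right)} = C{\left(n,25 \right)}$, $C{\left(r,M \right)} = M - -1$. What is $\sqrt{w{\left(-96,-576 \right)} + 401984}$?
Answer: $\sqrt{402010} \approx 634.04$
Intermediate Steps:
$C{\left(r,M \right)} = 1 + M$ ($C{\left(r,M \right)} = M + 1 = 1 + M$)
$w{\left(n,s \right)} = 26$ ($w{\left(n,s \right)} = 1 + 25 = 26$)
$\sqrt{w{\left(-96,-576 \right)} + 401984} = \sqrt{26 + 401984} = \sqrt{402010}$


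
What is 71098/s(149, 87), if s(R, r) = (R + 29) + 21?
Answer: 71098/199 ≈ 357.28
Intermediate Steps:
s(R, r) = 50 + R (s(R, r) = (29 + R) + 21 = 50 + R)
71098/s(149, 87) = 71098/(50 + 149) = 71098/199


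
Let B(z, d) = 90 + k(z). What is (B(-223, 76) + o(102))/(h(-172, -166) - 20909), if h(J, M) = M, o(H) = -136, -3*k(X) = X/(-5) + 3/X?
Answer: 203584/70495875 ≈ 0.0028879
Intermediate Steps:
k(X) = -1/X + X/15 (k(X) = -(X/(-5) + 3/X)/3 = -(X*(-⅕) + 3/X)/3 = -(-X/5 + 3/X)/3 = -(3/X - X/5)/3 = -1/X + X/15)
B(z, d) = 90 - 1/z + z/15 (B(z, d) = 90 + (-1/z + z/15) = 90 - 1/z + z/15)
(B(-223, 76) + o(102))/(h(-172, -166) - 20909) = ((90 - 1/(-223) + (1/15)*(-223)) - 136)/(-166 - 20909) = ((90 - 1*(-1/223) - 223/15) - 136)/(-21075) = ((90 + 1/223 - 223/15) - 136)*(-1/21075) = (251336/3345 - 136)*(-1/21075) = -203584/3345*(-1/21075) = 203584/70495875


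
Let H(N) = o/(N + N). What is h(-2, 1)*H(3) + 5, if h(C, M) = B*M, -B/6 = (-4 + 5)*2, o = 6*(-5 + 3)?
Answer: 29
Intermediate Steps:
o = -12 (o = 6*(-2) = -12)
B = -12 (B = -6*(-4 + 5)*2 = -6*2 = -12)
h(C, M) = -12*M
H(N) = -6/N (H(N) = -12/(N + N) = -12*1/(2*N) = -6/N)
h(-2, 1)*H(3) + 5 = (-12*1)*(-6/3) + 5 = -(-72)/3 + 5 = -12*(-2) + 5 = 24 + 5 = 29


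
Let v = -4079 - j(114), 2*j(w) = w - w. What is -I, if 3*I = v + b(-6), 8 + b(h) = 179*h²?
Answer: -2357/3 ≈ -785.67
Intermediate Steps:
j(w) = 0 (j(w) = (w - w)/2 = (½)*0 = 0)
b(h) = -8 + 179*h²
v = -4079 (v = -4079 - 1*0 = -4079 + 0 = -4079)
I = 2357/3 (I = (-4079 + (-8 + 179*(-6)²))/3 = (-4079 + (-8 + 179*36))/3 = (-4079 + (-8 + 6444))/3 = (-4079 + 6436)/3 = (⅓)*2357 = 2357/3 ≈ 785.67)
-I = -1*2357/3 = -2357/3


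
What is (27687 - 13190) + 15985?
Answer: 30482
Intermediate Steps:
(27687 - 13190) + 15985 = 14497 + 15985 = 30482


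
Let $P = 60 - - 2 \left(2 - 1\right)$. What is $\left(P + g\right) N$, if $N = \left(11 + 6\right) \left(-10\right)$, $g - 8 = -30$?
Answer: $-6800$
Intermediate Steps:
$g = -22$ ($g = 8 - 30 = -22$)
$N = -170$ ($N = 17 \left(-10\right) = -170$)
$P = 62$ ($P = 60 - \left(-2\right) 1 = 60 - -2 = 60 + 2 = 62$)
$\left(P + g\right) N = \left(62 - 22\right) \left(-170\right) = 40 \left(-170\right) = -6800$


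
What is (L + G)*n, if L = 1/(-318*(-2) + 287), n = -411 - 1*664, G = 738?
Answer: -732263125/923 ≈ -7.9335e+5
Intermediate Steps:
n = -1075 (n = -411 - 664 = -1075)
L = 1/923 (L = 1/(636 + 287) = 1/923 ≈ 0.0010834)
(L + G)*n = (1/923 + 738)*(-1075) = (681175/923)*(-1075) = -732263125/923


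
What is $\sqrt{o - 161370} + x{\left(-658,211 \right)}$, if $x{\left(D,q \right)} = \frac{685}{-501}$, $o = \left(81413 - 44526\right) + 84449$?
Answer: $- \frac{685}{501} + i \sqrt{40034} \approx -1.3673 + 200.08 i$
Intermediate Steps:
$o = 121336$ ($o = 36887 + 84449 = 121336$)
$x{\left(D,q \right)} = - \frac{685}{501}$ ($x{\left(D,q \right)} = 685 \left(- \frac{1}{501}\right) = - \frac{685}{501}$)
$\sqrt{o - 161370} + x{\left(-658,211 \right)} = \sqrt{121336 - 161370} - \frac{685}{501} = \sqrt{-40034} - \frac{685}{501} = i \sqrt{40034} - \frac{685}{501} = - \frac{685}{501} + i \sqrt{40034}$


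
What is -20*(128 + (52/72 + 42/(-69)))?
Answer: -530390/207 ≈ -2562.3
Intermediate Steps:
-20*(128 + (52/72 + 42/(-69))) = -20*(128 + (52*(1/72) + 42*(-1/69))) = -20*(128 + (13/18 - 14/23)) = -20*(128 + 47/414) = -20*53039/414 = -530390/207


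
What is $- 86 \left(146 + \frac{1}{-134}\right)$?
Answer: $- \frac{841209}{67} \approx -12555.0$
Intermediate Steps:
$- 86 \left(146 + \frac{1}{-134}\right) = - 86 \left(146 - \frac{1}{134}\right) = \left(-86\right) \frac{19563}{134} = - \frac{841209}{67}$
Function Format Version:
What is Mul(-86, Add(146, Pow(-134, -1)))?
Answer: Rational(-841209, 67) ≈ -12555.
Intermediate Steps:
Mul(-86, Add(146, Pow(-134, -1))) = Mul(-86, Add(146, Rational(-1, 134))) = Mul(-86, Rational(19563, 134)) = Rational(-841209, 67)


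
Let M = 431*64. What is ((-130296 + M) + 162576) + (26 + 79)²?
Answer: 70889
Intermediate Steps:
M = 27584
((-130296 + M) + 162576) + (26 + 79)² = ((-130296 + 27584) + 162576) + (26 + 79)² = (-102712 + 162576) + 105² = 59864 + 11025 = 70889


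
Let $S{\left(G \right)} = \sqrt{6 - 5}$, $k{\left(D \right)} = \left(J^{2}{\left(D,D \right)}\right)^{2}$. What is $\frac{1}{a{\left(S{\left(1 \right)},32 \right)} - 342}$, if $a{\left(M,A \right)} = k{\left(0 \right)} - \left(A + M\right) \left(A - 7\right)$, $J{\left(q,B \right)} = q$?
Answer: $- \frac{1}{1167} \approx -0.0008569$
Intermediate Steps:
$k{\left(D \right)} = D^{4}$ ($k{\left(D \right)} = \left(D^{2}\right)^{2} = D^{4}$)
$S{\left(G \right)} = 1$ ($S{\left(G \right)} = \sqrt{1} = 1$)
$a{\left(M,A \right)} = - \left(-7 + A\right) \left(A + M\right)$ ($a{\left(M,A \right)} = 0^{4} - \left(A + M\right) \left(A - 7\right) = 0 - \left(A + M\right) \left(-7 + A\right) = 0 - \left(-7 + A\right) \left(A + M\right) = - \left(-7 + A\right) \left(A + M\right)$)
$\frac{1}{a{\left(S{\left(1 \right)},32 \right)} - 342} = \frac{1}{\left(- 32^{2} + 7 \cdot 32 + 7 \cdot 1 - 32 \cdot 1\right) - 342} = \frac{1}{\left(\left(-1\right) 1024 + 224 + 7 - 32\right) - 342} = \frac{1}{\left(-1024 + 224 + 7 - 32\right) - 342} = \frac{1}{-825 - 342} = \frac{1}{-1167} = - \frac{1}{1167}$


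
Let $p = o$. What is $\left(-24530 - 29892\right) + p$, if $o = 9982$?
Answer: $-44440$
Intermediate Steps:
$p = 9982$
$\left(-24530 - 29892\right) + p = \left(-24530 - 29892\right) + 9982 = -54422 + 9982 = -44440$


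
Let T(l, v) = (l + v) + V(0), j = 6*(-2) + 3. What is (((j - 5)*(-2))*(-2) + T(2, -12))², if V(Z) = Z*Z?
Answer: 4356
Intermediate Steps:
j = -9 (j = -12 + 3 = -9)
V(Z) = Z²
T(l, v) = l + v (T(l, v) = (l + v) + 0² = (l + v) + 0 = l + v)
(((j - 5)*(-2))*(-2) + T(2, -12))² = (((-9 - 5)*(-2))*(-2) + (2 - 12))² = (-14*(-2)*(-2) - 10)² = (28*(-2) - 10)² = (-56 - 10)² = (-66)² = 4356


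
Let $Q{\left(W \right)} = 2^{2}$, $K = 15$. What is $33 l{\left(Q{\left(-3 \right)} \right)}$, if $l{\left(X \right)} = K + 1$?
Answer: $528$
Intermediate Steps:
$Q{\left(W \right)} = 4$
$l{\left(X \right)} = 16$ ($l{\left(X \right)} = 15 + 1 = 16$)
$33 l{\left(Q{\left(-3 \right)} \right)} = 33 \cdot 16 = 528$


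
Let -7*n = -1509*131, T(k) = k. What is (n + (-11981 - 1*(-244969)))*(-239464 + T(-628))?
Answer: -439031030740/7 ≈ -6.2719e+10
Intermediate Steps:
n = 197679/7 (n = -(-1509)*131/7 = -⅐*(-197679) = 197679/7 ≈ 28240.)
(n + (-11981 - 1*(-244969)))*(-239464 + T(-628)) = (197679/7 + (-11981 - 1*(-244969)))*(-239464 - 628) = (197679/7 + (-11981 + 244969))*(-240092) = (197679/7 + 232988)*(-240092) = (1828595/7)*(-240092) = -439031030740/7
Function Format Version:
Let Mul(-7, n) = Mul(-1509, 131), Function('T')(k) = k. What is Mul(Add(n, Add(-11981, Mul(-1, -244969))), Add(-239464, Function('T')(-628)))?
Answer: Rational(-439031030740, 7) ≈ -6.2719e+10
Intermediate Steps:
n = Rational(197679, 7) (n = Mul(Rational(-1, 7), Mul(-1509, 131)) = Mul(Rational(-1, 7), -197679) = Rational(197679, 7) ≈ 28240.)
Mul(Add(n, Add(-11981, Mul(-1, -244969))), Add(-239464, Function('T')(-628))) = Mul(Add(Rational(197679, 7), Add(-11981, Mul(-1, -244969))), Add(-239464, -628)) = Mul(Add(Rational(197679, 7), Add(-11981, 244969)), -240092) = Mul(Add(Rational(197679, 7), 232988), -240092) = Mul(Rational(1828595, 7), -240092) = Rational(-439031030740, 7)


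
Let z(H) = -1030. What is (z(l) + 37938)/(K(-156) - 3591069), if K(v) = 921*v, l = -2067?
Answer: -36908/3734745 ≈ -0.0098823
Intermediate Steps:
(z(l) + 37938)/(K(-156) - 3591069) = (-1030 + 37938)/(921*(-156) - 3591069) = 36908/(-143676 - 3591069) = 36908/(-3734745) = 36908*(-1/3734745) = -36908/3734745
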